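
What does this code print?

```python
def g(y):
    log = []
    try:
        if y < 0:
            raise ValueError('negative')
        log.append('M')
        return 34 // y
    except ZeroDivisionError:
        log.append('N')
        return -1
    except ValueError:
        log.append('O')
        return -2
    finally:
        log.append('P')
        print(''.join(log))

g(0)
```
MNP

y=0 causes ZeroDivisionError, caught, finally prints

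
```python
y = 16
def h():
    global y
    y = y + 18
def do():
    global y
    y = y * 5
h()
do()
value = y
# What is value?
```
170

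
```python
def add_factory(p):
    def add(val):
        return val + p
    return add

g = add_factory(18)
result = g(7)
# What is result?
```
25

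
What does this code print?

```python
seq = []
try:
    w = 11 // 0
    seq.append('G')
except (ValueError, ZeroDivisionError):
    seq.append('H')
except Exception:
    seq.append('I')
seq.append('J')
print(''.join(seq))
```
HJ

ZeroDivisionError matches tuple containing it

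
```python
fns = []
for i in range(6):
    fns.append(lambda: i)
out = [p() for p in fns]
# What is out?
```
[5, 5, 5, 5, 5, 5]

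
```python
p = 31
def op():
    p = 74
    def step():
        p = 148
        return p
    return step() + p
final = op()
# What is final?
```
222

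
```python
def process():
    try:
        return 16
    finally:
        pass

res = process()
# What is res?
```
16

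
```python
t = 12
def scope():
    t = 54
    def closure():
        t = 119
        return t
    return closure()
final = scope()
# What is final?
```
119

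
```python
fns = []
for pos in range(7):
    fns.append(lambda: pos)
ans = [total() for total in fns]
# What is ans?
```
[6, 6, 6, 6, 6, 6, 6]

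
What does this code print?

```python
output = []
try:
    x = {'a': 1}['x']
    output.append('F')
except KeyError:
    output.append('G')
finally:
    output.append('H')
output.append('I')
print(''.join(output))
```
GHI

finally always runs, even after exception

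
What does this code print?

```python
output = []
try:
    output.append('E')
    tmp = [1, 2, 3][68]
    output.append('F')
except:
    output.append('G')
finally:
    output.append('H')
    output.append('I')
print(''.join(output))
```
EGHI

Code before exception runs, then except, then all of finally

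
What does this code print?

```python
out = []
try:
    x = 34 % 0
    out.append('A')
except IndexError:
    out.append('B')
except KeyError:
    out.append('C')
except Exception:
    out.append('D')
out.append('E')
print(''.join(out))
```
DE

ZeroDivisionError not specifically caught, falls to Exception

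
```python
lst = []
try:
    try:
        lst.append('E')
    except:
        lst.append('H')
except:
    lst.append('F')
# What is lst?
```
['E']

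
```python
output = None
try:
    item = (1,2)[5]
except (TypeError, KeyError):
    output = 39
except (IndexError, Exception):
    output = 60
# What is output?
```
60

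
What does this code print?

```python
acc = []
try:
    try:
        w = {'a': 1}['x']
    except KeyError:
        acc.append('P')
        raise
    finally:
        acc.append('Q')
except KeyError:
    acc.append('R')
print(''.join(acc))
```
PQR

finally runs before re-raised exception propagates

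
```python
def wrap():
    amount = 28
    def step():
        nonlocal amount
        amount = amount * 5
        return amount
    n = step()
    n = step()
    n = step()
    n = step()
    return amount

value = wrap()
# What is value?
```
17500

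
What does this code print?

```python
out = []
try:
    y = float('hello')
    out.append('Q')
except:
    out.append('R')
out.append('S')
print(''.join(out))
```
RS

Exception raised in try, caught by bare except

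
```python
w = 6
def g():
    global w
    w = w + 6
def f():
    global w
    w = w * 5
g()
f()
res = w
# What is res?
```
60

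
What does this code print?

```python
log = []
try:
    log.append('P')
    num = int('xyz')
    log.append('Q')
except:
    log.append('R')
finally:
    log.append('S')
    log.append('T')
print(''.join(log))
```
PRST

Code before exception runs, then except, then all of finally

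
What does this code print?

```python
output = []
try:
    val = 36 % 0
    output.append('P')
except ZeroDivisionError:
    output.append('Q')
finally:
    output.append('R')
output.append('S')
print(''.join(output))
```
QRS

finally always runs, even after exception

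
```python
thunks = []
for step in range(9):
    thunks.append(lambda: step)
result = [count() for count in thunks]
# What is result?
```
[8, 8, 8, 8, 8, 8, 8, 8, 8]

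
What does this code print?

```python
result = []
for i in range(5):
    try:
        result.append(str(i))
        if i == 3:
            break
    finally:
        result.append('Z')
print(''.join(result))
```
0Z1Z2Z3Z

finally runs even when breaking out of loop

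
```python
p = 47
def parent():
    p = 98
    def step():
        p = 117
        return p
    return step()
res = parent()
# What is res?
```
117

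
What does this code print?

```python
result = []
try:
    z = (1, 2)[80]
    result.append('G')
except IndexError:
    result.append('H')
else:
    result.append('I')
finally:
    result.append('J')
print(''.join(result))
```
HJ

Exception: except runs, else skipped, finally runs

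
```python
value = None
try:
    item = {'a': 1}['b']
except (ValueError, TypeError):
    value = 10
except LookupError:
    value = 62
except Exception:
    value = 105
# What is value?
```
62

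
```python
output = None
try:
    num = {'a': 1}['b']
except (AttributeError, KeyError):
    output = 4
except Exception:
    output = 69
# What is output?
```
4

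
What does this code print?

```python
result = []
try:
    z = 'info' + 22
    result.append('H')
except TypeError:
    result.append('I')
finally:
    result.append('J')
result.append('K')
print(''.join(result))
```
IJK

finally always runs, even after exception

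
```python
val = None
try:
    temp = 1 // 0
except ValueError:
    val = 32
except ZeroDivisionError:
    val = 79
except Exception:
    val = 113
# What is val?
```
79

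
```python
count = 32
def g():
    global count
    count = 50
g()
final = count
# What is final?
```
50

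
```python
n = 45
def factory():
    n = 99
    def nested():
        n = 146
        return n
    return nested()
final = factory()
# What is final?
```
146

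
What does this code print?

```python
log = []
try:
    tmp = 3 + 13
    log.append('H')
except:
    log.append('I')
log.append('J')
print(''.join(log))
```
HJ

No exception, try block completes normally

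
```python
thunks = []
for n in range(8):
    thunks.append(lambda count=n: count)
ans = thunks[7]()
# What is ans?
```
7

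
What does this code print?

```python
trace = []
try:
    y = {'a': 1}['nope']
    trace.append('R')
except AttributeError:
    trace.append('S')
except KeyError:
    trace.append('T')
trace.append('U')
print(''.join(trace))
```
TU

KeyError is caught by its specific handler, not AttributeError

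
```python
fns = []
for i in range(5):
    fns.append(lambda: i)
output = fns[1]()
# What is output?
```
4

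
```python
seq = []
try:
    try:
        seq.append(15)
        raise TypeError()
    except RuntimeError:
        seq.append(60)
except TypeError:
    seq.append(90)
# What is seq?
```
[15, 90]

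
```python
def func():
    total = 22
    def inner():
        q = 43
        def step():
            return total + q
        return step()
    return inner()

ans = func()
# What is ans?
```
65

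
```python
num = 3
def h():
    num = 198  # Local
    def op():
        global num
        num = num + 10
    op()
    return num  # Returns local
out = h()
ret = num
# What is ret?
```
13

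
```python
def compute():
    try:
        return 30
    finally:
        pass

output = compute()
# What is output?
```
30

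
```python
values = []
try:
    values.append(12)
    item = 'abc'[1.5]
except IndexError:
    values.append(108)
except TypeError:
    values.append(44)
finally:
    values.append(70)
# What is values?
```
[12, 44, 70]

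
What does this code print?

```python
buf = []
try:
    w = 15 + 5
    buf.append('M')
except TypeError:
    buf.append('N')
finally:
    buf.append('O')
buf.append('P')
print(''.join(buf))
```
MOP

finally runs after normal execution too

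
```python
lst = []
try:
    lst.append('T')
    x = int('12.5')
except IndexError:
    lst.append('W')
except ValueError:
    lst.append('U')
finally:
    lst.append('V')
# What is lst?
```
['T', 'U', 'V']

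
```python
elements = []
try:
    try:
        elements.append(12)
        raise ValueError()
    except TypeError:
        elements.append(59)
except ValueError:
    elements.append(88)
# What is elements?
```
[12, 88]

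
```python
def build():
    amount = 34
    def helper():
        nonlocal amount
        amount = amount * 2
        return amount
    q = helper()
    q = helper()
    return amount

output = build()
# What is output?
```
136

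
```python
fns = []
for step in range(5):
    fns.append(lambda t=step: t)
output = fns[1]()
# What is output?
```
1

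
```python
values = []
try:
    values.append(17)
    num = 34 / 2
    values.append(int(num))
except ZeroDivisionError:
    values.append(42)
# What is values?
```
[17, 17]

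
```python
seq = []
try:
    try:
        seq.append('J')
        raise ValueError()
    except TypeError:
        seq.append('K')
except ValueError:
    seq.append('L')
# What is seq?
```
['J', 'L']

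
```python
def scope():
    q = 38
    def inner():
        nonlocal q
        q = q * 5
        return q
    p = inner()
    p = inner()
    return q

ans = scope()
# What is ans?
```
950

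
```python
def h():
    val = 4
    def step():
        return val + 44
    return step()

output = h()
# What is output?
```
48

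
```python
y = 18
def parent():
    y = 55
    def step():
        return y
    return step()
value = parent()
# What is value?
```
55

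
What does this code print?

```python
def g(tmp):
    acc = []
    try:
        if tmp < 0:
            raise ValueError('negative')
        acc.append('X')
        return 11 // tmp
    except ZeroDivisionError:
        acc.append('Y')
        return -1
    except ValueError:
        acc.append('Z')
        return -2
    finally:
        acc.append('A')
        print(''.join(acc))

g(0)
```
XYA

tmp=0 causes ZeroDivisionError, caught, finally prints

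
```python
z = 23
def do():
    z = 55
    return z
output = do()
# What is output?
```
55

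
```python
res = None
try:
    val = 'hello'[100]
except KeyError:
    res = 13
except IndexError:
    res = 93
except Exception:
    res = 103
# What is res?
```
93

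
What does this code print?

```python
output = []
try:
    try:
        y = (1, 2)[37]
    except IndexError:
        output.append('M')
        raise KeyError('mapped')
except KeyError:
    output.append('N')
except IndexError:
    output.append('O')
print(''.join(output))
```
MN

New KeyError raised, caught by outer KeyError handler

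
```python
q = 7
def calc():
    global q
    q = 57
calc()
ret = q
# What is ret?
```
57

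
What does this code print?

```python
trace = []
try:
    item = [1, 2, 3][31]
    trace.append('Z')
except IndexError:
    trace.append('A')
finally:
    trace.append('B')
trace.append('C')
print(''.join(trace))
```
ABC

finally always runs, even after exception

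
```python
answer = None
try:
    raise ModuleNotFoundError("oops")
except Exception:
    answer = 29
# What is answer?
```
29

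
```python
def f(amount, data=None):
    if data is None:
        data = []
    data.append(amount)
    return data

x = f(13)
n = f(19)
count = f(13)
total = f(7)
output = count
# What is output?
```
[13]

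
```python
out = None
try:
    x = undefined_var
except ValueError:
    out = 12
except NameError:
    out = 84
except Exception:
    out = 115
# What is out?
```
84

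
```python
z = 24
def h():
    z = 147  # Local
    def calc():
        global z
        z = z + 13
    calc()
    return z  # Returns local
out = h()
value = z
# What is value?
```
37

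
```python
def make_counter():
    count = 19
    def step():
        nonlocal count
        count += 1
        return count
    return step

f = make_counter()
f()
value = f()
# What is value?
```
21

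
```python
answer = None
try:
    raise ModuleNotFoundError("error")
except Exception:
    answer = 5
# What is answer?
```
5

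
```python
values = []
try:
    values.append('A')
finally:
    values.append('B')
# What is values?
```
['A', 'B']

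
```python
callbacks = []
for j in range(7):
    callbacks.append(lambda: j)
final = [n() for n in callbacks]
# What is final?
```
[6, 6, 6, 6, 6, 6, 6]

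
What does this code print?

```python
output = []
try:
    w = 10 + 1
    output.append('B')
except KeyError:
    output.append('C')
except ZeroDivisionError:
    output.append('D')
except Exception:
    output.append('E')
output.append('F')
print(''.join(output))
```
BF

No exception, try block completes normally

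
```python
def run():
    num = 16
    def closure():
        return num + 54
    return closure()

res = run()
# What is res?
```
70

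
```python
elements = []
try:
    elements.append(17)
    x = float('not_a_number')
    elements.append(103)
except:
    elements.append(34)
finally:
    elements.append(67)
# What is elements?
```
[17, 34, 67]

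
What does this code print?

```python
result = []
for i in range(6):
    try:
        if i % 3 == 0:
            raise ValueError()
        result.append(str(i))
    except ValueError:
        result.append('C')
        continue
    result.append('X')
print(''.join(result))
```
C1X2XC4X5X

continue in except skips rest of loop body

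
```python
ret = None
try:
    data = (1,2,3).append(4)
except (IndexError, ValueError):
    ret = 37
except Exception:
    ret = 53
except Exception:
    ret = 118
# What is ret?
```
53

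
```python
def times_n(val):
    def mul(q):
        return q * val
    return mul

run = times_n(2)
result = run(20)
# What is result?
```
40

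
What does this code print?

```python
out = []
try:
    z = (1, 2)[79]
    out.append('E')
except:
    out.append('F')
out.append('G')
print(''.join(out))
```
FG

Exception raised in try, caught by bare except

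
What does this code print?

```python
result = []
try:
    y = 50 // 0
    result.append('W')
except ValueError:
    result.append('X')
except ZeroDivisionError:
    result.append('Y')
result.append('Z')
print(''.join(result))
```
YZ

ZeroDivisionError is caught by its specific handler, not ValueError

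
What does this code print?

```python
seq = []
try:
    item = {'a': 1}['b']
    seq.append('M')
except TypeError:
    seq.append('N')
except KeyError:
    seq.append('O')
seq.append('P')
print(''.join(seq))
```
OP

KeyError is caught by its specific handler, not TypeError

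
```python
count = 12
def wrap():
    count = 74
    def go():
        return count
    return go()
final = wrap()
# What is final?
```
74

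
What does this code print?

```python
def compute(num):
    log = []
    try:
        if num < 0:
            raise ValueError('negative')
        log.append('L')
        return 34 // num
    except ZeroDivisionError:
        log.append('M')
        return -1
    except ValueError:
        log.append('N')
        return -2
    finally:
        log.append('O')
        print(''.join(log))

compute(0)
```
LMO

num=0 causes ZeroDivisionError, caught, finally prints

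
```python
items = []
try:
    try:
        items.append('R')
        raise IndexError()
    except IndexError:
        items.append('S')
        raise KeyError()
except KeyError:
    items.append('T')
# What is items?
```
['R', 'S', 'T']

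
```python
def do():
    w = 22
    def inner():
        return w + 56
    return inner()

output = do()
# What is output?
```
78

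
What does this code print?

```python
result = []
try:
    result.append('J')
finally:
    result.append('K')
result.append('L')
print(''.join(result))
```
JKL

try/finally without except, no exception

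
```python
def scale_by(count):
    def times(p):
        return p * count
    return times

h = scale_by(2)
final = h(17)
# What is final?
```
34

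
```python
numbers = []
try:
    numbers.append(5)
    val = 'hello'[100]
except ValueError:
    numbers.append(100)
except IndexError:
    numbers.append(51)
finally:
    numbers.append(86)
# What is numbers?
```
[5, 51, 86]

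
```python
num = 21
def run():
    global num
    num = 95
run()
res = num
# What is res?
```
95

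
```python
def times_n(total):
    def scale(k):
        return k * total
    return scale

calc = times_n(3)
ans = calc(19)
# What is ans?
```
57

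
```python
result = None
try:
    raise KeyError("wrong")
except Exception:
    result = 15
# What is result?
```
15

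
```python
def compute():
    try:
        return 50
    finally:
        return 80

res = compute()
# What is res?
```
80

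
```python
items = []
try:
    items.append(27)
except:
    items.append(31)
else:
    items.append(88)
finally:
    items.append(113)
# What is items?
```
[27, 88, 113]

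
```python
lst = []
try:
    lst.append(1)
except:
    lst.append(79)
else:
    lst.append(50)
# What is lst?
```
[1, 50]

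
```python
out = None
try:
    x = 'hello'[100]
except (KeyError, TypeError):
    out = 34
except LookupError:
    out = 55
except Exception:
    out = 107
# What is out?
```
55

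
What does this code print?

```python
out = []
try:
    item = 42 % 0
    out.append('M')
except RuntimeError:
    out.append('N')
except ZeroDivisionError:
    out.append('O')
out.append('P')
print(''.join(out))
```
OP

ZeroDivisionError is caught by its specific handler, not RuntimeError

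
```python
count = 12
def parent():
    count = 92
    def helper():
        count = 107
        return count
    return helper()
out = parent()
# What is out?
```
107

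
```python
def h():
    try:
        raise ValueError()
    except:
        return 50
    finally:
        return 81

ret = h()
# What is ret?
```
81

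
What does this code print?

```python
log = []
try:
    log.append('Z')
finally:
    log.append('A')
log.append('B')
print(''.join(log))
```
ZAB

try/finally without except, no exception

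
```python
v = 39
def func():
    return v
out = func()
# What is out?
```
39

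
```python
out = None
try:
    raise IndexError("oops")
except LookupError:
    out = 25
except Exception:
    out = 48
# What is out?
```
25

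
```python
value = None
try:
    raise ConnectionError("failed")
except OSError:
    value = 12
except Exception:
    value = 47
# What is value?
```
12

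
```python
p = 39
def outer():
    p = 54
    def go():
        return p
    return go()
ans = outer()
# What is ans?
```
54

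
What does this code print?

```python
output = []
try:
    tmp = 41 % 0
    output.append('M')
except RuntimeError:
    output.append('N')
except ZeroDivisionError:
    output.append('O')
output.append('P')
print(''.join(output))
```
OP

ZeroDivisionError is caught by its specific handler, not RuntimeError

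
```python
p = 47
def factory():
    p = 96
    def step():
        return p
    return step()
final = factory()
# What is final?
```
96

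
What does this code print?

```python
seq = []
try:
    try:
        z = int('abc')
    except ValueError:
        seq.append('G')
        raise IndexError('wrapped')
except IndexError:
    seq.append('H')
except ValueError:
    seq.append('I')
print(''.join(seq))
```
GH

New IndexError raised, caught by outer IndexError handler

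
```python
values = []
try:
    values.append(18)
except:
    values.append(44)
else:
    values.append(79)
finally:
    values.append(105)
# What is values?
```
[18, 79, 105]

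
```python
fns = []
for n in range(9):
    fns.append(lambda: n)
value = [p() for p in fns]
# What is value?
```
[8, 8, 8, 8, 8, 8, 8, 8, 8]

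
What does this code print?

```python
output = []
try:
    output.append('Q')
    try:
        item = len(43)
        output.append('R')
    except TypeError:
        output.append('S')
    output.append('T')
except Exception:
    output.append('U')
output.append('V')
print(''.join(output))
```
QSTV

Inner exception caught by inner handler, outer continues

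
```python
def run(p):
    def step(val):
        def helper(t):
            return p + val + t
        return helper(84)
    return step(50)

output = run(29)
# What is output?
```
163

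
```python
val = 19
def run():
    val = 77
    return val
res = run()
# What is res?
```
77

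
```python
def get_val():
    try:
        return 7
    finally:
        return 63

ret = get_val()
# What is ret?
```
63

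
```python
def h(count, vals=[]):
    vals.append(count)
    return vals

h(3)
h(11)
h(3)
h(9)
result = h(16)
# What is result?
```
[3, 11, 3, 9, 16]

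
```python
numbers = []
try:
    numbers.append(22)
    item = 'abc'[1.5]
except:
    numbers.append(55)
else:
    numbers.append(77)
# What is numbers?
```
[22, 55]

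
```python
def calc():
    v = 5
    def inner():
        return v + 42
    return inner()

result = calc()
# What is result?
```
47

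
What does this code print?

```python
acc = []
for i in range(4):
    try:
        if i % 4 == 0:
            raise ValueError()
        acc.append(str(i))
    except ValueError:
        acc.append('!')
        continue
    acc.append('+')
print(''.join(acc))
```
!1+2+3+

continue in except skips rest of loop body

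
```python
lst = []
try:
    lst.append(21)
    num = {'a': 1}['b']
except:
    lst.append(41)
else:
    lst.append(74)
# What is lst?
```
[21, 41]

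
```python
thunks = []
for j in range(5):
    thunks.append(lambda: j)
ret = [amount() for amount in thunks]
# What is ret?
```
[4, 4, 4, 4, 4]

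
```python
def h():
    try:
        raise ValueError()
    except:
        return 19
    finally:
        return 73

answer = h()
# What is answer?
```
73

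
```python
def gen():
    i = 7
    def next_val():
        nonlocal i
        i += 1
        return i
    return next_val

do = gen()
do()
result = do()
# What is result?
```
9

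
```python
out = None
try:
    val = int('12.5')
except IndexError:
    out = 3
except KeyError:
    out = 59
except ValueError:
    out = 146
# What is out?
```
146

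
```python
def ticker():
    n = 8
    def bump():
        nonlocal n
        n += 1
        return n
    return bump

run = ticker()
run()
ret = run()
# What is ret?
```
10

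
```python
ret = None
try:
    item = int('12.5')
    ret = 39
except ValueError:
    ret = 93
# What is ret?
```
93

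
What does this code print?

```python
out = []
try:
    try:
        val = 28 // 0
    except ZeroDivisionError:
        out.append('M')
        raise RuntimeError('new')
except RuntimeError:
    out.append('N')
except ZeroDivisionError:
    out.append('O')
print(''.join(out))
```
MN

New RuntimeError raised, caught by outer RuntimeError handler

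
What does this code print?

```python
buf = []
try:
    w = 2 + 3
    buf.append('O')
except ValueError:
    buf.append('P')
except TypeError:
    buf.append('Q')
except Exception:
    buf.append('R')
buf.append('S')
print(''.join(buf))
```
OS

No exception, try block completes normally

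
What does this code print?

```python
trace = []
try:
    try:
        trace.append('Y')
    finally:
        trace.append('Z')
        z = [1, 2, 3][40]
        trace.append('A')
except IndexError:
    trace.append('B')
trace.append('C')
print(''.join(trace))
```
YZBC

Exception in inner finally caught by outer except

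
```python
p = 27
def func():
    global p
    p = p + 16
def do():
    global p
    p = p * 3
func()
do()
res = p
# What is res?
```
129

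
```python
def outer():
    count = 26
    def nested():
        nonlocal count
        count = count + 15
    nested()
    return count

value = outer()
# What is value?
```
41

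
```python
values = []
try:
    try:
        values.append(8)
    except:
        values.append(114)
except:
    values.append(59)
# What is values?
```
[8]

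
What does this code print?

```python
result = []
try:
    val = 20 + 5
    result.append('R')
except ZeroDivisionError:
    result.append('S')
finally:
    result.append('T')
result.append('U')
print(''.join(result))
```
RTU

finally runs after normal execution too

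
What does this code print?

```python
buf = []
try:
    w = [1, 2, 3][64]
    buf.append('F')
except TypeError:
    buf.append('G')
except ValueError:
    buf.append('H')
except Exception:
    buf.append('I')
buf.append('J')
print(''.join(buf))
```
IJ

IndexError not specifically caught, falls to Exception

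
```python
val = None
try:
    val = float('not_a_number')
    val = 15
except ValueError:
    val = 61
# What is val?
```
61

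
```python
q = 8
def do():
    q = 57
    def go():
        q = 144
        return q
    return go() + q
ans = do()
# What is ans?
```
201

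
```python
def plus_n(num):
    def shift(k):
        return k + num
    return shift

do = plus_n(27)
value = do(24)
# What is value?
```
51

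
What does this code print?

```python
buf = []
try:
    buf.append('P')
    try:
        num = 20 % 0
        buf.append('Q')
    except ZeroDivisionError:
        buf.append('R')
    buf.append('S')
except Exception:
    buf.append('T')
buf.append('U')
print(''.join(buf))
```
PRSU

Inner exception caught by inner handler, outer continues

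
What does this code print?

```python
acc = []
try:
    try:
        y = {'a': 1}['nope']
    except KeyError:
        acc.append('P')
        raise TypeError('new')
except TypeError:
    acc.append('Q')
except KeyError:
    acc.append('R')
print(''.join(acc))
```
PQ

New TypeError raised, caught by outer TypeError handler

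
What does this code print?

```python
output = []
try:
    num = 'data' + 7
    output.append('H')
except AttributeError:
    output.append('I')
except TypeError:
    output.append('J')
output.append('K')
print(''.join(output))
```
JK

TypeError is caught by its specific handler, not AttributeError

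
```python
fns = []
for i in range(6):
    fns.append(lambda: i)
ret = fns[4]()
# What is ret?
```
5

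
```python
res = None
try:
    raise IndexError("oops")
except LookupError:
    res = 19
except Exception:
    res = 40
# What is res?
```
19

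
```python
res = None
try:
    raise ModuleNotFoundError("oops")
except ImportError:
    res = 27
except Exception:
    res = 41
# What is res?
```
27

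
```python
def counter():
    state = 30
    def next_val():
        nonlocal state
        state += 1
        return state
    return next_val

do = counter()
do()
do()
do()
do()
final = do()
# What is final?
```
35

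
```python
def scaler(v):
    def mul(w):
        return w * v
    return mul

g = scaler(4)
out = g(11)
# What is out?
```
44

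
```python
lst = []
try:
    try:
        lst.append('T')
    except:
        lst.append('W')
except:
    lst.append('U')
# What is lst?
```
['T']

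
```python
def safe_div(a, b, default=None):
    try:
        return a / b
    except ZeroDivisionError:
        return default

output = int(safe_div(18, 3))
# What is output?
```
6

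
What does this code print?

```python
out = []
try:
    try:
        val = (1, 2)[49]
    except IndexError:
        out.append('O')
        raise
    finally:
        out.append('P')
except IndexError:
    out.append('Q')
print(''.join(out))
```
OPQ

finally runs before re-raised exception propagates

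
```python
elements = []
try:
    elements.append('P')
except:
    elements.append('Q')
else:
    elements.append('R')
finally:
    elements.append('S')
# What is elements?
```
['P', 'R', 'S']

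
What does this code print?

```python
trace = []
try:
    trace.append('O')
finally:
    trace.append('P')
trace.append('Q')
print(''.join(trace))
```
OPQ

try/finally without except, no exception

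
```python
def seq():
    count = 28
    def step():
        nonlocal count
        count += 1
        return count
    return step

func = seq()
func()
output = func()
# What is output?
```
30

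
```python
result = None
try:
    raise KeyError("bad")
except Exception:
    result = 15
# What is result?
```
15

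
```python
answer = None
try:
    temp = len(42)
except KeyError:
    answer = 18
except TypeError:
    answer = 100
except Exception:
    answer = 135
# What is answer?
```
100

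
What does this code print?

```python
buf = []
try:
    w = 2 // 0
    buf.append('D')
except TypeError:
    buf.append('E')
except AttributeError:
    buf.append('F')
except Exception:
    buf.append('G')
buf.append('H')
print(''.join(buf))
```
GH

ZeroDivisionError not specifically caught, falls to Exception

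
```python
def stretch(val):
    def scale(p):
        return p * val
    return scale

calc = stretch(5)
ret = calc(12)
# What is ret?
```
60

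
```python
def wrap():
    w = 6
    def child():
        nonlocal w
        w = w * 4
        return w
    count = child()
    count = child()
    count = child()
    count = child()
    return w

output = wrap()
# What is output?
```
1536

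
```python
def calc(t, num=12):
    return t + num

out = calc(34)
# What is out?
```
46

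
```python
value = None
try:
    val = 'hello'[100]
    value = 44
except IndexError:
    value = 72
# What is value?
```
72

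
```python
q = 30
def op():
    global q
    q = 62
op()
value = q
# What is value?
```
62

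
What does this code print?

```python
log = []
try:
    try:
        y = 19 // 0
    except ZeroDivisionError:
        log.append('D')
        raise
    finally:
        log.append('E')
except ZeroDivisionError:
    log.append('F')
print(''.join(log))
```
DEF

finally runs before re-raised exception propagates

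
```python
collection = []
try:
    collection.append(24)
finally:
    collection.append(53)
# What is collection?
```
[24, 53]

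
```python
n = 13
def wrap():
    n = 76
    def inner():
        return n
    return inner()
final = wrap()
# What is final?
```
76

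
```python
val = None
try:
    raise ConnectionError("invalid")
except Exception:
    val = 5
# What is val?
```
5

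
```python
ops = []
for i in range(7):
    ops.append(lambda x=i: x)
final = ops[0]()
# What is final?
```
0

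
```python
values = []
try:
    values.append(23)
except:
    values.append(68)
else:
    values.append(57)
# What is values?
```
[23, 57]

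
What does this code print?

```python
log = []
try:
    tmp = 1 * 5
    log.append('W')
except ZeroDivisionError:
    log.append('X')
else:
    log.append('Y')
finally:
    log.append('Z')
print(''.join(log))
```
WYZ

else runs before finally when no exception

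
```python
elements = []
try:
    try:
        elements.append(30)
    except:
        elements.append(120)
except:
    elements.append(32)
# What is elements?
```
[30]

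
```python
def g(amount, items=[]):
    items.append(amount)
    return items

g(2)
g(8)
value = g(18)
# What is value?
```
[2, 8, 18]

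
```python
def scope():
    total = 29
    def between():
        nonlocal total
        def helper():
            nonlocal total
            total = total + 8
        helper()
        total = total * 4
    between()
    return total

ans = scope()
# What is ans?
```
148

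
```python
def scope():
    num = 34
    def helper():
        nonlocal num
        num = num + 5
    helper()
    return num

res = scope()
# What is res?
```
39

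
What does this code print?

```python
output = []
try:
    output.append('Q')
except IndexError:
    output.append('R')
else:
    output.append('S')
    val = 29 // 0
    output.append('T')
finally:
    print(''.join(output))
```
QS

Try succeeds, else appends 'S', ZeroDivisionError in else is uncaught, finally prints before exception propagates ('T' never appended)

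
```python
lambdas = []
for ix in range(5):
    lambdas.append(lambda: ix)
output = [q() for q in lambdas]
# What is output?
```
[4, 4, 4, 4, 4]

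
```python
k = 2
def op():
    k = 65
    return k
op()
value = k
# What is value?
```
2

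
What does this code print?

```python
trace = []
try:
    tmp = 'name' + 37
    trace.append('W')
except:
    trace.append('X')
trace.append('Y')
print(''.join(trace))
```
XY

Exception raised in try, caught by bare except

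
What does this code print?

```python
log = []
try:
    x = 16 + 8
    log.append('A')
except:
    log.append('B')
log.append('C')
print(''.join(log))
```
AC

No exception, try block completes normally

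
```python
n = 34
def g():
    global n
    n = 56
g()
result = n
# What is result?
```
56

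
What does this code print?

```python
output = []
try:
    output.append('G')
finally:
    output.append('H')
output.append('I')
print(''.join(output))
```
GHI

try/finally without except, no exception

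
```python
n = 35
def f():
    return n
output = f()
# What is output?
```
35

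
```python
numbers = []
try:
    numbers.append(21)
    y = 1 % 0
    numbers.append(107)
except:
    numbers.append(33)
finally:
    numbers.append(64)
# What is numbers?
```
[21, 33, 64]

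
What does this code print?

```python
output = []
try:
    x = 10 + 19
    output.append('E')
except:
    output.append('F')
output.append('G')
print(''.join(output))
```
EG

No exception, try block completes normally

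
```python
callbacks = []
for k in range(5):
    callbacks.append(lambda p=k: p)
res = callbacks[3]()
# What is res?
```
3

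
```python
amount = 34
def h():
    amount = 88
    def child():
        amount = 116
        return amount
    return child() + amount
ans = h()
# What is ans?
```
204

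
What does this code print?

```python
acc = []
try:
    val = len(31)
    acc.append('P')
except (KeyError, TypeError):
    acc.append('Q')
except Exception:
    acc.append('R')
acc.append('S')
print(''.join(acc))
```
QS

TypeError matches tuple containing it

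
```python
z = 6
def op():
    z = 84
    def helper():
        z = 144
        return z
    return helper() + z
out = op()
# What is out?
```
228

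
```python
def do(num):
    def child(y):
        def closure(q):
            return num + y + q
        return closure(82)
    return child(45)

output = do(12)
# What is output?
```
139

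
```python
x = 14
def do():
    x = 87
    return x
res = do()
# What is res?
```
87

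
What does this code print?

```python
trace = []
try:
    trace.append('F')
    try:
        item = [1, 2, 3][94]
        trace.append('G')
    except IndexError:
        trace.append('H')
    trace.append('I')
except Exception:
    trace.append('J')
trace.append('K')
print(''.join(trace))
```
FHIK

Inner exception caught by inner handler, outer continues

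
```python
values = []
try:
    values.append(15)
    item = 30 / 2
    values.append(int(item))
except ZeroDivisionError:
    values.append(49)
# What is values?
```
[15, 15]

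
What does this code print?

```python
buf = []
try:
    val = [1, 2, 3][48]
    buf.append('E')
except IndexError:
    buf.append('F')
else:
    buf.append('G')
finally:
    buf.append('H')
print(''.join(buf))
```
FH

Exception: except runs, else skipped, finally runs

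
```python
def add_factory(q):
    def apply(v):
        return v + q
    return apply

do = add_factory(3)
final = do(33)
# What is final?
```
36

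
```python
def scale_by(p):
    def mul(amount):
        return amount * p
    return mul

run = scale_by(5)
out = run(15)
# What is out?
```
75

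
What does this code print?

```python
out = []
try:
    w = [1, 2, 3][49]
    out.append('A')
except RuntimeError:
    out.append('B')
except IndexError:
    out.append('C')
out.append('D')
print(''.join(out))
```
CD

IndexError is caught by its specific handler, not RuntimeError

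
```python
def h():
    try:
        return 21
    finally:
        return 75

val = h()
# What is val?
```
75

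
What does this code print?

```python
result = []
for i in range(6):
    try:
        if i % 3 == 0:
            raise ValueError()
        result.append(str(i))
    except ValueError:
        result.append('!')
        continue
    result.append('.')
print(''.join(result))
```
!1.2.!4.5.

continue in except skips rest of loop body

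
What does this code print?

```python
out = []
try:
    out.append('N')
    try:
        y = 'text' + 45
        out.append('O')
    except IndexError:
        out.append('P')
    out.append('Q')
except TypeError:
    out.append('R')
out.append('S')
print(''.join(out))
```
NRS

Inner handler doesn't match, propagates to outer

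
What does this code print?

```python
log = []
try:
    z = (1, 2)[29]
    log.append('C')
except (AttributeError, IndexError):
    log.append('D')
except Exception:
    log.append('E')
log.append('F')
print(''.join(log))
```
DF

IndexError matches tuple containing it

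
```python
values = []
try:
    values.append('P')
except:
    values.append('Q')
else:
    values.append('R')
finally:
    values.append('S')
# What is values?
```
['P', 'R', 'S']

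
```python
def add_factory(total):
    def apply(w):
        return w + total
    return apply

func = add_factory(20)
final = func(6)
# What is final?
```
26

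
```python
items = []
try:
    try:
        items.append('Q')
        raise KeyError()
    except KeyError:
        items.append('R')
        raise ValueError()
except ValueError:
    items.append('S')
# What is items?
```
['Q', 'R', 'S']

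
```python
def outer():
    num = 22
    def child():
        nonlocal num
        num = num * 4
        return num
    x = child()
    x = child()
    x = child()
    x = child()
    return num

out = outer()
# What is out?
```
5632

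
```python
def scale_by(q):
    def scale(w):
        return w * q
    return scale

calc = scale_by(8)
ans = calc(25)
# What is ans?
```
200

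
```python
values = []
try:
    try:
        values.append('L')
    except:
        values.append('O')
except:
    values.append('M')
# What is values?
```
['L']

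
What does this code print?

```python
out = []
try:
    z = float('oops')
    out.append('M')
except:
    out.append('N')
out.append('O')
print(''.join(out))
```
NO

Exception raised in try, caught by bare except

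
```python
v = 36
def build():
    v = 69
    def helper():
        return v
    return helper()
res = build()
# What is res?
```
69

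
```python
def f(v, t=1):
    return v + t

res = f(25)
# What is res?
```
26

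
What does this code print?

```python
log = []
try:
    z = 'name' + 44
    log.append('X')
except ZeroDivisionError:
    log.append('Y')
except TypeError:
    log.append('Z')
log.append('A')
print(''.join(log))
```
ZA

TypeError is caught by its specific handler, not ZeroDivisionError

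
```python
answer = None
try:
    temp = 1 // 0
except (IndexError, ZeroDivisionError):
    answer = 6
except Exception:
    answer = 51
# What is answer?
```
6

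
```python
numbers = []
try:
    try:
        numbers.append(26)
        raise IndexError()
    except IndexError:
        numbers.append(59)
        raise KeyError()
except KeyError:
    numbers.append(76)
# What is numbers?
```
[26, 59, 76]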